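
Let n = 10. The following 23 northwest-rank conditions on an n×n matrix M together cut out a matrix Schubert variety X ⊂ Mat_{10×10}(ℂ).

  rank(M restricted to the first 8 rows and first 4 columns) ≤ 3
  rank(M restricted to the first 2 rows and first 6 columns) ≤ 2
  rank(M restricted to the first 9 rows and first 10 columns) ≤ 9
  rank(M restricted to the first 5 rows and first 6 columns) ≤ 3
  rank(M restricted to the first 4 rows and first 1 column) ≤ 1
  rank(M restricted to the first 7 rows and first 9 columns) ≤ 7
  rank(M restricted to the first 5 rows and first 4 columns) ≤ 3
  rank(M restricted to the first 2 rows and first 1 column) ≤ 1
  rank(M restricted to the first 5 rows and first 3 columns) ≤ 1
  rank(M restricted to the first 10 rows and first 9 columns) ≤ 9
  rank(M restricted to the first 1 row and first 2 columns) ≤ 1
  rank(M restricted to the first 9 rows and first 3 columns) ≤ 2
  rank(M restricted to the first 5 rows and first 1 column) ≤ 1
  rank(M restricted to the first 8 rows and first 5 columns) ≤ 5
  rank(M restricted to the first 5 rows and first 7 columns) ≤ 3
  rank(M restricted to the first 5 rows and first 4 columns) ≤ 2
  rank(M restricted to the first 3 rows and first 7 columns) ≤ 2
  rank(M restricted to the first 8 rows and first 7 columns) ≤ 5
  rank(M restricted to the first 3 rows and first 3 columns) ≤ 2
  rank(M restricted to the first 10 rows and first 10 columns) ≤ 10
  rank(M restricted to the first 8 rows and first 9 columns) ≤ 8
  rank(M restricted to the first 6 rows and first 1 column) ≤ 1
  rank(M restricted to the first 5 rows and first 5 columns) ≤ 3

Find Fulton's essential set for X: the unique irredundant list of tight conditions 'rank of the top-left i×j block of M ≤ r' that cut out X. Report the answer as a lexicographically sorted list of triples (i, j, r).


Reconstructing r_w from the 23 given conditions:

  row 1: 1 | 1 | 1 | 1 | 1 | 1 | 1 | 1 | 1 | 1
  row 2: 1 | 1 | 1 | 2 | 2 | 2 | 2 | 2 | 2 | 2
  row 3: 1 | 1 | 1 | 2 | 2 | 2 | 2 | 3 | 3 | 3
  row 4: 1 | 1 | 1 | 2 | 3 | 3 | 3 | 4 | 4 | 4
  row 5: 1 | 1 | 1 | 2 | 3 | 3 | 3 | 4 | 5 | 5
  row 6: 1 | 2 | 2 | 3 | 4 | 4 | 4 | 5 | 6 | 6
  row 7: 1 | 2 | 2 | 3 | 4 | 5 | 5 | 6 | 7 | 7
  row 8: 1 | 2 | 2 | 3 | 4 | 5 | 5 | 6 | 7 | 8
  row 9: 1 | 2 | 2 | 3 | 4 | 5 | 6 | 7 | 8 | 9
  row 10: 1 | 2 | 3 | 4 | 5 | 6 | 7 | 8 | 9 | 10

reading off 1-entries of Δ²R: w = (1, 4, 8, 5, 9, 2, 6, 10, 7, 3).

ℓ(w)=17; the 5 essential cells (i,j,r):

[(3, 7, 2), (5, 3, 1), (5, 7, 3), (8, 7, 5), (9, 3, 2)]


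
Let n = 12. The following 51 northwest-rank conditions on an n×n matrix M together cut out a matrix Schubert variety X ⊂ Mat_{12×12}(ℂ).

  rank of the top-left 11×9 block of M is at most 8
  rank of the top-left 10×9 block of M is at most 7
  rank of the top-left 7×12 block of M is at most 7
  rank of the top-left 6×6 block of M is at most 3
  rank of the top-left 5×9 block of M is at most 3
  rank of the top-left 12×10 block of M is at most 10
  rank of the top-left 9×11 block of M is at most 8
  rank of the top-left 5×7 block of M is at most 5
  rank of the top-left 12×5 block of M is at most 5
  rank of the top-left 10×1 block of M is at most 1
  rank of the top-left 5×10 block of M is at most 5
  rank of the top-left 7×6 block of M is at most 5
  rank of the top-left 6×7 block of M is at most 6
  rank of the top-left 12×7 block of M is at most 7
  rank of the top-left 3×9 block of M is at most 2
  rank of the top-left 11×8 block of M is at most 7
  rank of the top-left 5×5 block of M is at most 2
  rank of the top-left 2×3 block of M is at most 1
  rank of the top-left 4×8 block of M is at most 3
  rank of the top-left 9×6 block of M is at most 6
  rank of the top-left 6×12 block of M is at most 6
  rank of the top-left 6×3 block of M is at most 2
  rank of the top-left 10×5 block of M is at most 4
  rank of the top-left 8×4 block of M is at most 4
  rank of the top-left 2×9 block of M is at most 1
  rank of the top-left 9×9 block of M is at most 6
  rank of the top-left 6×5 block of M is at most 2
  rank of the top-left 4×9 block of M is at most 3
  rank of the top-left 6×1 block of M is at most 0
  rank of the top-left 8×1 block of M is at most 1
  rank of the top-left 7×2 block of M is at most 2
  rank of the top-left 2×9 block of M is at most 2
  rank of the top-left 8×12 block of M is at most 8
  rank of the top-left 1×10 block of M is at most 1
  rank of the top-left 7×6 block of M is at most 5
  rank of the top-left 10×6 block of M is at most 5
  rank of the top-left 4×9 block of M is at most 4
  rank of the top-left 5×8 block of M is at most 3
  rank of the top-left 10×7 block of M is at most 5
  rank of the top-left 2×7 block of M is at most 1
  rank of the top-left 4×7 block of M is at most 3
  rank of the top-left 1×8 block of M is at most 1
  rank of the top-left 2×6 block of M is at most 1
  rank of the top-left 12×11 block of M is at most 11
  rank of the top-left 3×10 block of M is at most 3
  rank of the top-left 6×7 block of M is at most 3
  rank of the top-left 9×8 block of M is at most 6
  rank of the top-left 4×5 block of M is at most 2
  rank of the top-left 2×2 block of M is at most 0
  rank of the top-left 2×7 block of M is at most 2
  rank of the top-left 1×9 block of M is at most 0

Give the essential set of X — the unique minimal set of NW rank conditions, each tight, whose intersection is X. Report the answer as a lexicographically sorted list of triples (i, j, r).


Propagating the 51 rank bounds to every northwest block:

  row 1: 0 0 0 0 0 0 0 0 0 1 1 1
  row 2: 0 0 1 1 1 1 1 1 1 2 2 2
  row 3: 0 1 2 2 2 2 2 2 2 3 3 3
  row 4: 0 1 2 2 2 3 3 3 3 4 4 4
  row 5: 0 1 2 2 2 3 3 3 3 4 5 5
  row 6: 0 1 2 2 2 3 3 4 4 5 6 6
  row 7: 1 2 3 3 3 4 4 5 5 6 7 7
  row 8: 1 2 3 4 4 5 5 6 6 7 8 8
  row 9: 1 2 3 4 4 5 5 6 6 7 8 9
  row 10: 1 2 3 4 4 5 5 6 7 8 9 10
  row 11: 1 2 3 4 5 6 6 7 8 9 10 11
  row 12: 1 2 3 4 5 6 7 8 9 10 11 12

hence w(1..12) = (10, 3, 2, 6, 11, 8, 1, 4, 12, 9, 5, 7).

D(w) has 30 cells with 9 SE-corners; essential set:

[(1, 9, 0), (2, 2, 0), (5, 9, 3), (6, 1, 0), (6, 5, 2), (6, 7, 3), (9, 9, 6), (10, 5, 4), (10, 7, 5)]


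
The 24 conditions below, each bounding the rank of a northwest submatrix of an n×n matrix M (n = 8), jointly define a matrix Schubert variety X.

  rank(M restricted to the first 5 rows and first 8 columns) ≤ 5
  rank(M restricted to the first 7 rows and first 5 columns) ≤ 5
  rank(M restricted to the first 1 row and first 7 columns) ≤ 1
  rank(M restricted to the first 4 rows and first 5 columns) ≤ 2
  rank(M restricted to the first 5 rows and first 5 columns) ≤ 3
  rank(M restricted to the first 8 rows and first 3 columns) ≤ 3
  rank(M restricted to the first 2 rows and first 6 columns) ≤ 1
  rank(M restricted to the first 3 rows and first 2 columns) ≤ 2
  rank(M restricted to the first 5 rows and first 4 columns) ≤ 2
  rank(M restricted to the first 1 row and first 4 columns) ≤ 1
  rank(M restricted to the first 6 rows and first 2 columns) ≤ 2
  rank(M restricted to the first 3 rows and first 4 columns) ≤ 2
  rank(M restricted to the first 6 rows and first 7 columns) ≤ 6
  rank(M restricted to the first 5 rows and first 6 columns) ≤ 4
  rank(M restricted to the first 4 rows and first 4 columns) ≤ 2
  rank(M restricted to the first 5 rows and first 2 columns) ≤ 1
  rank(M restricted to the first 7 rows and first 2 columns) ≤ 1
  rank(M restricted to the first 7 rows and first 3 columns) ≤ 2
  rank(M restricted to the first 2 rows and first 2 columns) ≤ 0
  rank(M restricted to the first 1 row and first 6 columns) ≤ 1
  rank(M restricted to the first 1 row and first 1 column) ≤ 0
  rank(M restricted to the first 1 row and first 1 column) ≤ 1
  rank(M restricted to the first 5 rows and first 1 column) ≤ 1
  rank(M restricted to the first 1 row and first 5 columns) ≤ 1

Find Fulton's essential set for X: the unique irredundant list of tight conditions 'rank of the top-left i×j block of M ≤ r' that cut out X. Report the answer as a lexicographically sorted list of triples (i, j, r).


Recovering R(i,j) via the rank-extension bound from the 24 conditions:

  row 1: 0 0 1 1 1 1 1 1
  row 2: 0 0 1 1 1 1 2 2
  row 3: 1 1 2 2 2 2 3 3
  row 4: 1 1 2 2 2 3 4 4
  row 5: 1 1 2 2 3 4 5 5
  row 6: 1 1 2 3 4 5 6 6
  row 7: 1 1 2 3 4 5 6 7
  row 8: 1 2 3 4 5 6 7 8

so w = (3, 7, 1, 6, 5, 4, 8, 2).

Rothe diagram D(w) (14 cells), 5 SE-corners (essential conditions):

[(2, 2, 0), (2, 6, 1), (4, 5, 2), (5, 4, 2), (7, 2, 1)]


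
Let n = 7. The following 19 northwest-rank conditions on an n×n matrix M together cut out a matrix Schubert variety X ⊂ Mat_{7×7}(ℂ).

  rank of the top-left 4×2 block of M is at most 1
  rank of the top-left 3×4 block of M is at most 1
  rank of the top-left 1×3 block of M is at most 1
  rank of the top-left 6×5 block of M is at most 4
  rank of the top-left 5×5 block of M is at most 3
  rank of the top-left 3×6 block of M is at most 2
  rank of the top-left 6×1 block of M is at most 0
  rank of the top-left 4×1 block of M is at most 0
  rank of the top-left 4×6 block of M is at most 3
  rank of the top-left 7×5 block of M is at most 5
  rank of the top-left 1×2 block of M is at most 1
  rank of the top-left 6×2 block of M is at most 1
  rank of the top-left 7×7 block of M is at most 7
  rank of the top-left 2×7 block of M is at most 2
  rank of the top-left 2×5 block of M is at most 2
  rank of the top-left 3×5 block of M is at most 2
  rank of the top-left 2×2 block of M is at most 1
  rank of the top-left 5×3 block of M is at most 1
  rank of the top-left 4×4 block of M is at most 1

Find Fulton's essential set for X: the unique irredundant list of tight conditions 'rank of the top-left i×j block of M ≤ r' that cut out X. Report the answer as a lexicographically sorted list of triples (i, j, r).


Rank table r_w(7×7) implied by the 19 constraints:

  row 1: 0  1  1  1  1  1  1
  row 2: 0  1  1  1  2  2  2
  row 3: 0  1  1  1  2  2  3
  row 4: 0  1  1  1  2  3  4
  row 5: 0  1  1  2  3  4  5
  row 6: 0  1  2  3  4  5  6
  row 7: 1  2  3  4  5  6  7

so w = (2, 5, 7, 6, 4, 3, 1).

4 SE-corners of the 14-cell Rothe diagram give Ess(w):

[(3, 6, 2), (4, 4, 1), (5, 3, 1), (6, 1, 0)]


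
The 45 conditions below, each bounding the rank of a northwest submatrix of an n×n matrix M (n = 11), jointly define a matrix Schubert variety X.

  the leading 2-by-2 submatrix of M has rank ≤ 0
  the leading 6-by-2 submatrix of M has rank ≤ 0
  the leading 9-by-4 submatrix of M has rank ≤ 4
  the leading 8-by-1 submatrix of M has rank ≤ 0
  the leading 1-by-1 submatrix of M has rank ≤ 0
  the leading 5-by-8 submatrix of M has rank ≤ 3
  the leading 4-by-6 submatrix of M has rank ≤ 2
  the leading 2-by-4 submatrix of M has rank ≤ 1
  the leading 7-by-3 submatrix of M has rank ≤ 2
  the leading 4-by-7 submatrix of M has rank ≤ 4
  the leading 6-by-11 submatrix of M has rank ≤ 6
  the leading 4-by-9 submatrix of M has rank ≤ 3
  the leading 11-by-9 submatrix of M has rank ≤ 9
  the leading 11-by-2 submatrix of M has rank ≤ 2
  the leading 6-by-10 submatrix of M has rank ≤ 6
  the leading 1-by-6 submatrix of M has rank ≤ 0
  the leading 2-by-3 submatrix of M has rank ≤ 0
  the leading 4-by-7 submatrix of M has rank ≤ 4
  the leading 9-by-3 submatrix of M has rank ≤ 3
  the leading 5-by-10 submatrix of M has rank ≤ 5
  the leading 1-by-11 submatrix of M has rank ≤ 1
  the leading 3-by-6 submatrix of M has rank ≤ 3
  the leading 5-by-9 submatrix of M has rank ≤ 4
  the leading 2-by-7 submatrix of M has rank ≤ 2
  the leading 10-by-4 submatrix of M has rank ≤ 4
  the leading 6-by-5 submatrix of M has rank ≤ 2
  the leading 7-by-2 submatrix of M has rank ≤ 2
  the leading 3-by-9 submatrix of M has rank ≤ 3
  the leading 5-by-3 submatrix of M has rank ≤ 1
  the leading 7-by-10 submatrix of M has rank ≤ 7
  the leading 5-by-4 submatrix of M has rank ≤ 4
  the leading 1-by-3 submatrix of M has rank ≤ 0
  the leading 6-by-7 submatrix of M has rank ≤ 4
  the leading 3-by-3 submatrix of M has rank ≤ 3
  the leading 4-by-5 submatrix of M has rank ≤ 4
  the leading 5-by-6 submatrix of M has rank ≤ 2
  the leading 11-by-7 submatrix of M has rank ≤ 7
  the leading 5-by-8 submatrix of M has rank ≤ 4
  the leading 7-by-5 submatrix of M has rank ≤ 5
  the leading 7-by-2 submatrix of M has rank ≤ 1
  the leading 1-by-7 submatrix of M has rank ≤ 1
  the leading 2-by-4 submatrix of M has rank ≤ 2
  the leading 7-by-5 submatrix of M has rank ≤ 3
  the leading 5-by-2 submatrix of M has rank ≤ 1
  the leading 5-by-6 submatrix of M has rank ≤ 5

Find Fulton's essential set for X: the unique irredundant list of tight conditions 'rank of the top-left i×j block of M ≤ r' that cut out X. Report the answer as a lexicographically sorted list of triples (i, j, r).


Computing R[i][j] = min implied NW-rank bound (n=11, 45 conditions):

  0 0 0 0 0 0 1 1 1 1 1
  0 0 0 1 1 1 2 2 2 2 2
  0 0 1 2 2 2 3 3 3 3 3
  0 0 1 2 2 2 3 3 3 4 4
  0 0 1 2 2 2 3 3 4 5 5
  0 0 1 2 2 3 4 4 5 6 6
  0 1 2 3 3 4 5 5 6 7 7
  0 1 2 3 4 5 6 6 7 8 8
  1 2 3 4 5 6 7 7 8 9 9
  1 2 3 4 5 6 7 8 9 10 10
  1 2 3 4 5 6 7 8 9 10 11

hence w(1..11) = (7, 4, 3, 10, 9, 6, 2, 5, 1, 8, 11).

|D(w)|=27, |Ess(w)|=8:

[(1, 6, 0), (2, 3, 0), (4, 9, 3), (5, 6, 2), (5, 8, 3), (6, 2, 0), (6, 5, 2), (8, 1, 0)]


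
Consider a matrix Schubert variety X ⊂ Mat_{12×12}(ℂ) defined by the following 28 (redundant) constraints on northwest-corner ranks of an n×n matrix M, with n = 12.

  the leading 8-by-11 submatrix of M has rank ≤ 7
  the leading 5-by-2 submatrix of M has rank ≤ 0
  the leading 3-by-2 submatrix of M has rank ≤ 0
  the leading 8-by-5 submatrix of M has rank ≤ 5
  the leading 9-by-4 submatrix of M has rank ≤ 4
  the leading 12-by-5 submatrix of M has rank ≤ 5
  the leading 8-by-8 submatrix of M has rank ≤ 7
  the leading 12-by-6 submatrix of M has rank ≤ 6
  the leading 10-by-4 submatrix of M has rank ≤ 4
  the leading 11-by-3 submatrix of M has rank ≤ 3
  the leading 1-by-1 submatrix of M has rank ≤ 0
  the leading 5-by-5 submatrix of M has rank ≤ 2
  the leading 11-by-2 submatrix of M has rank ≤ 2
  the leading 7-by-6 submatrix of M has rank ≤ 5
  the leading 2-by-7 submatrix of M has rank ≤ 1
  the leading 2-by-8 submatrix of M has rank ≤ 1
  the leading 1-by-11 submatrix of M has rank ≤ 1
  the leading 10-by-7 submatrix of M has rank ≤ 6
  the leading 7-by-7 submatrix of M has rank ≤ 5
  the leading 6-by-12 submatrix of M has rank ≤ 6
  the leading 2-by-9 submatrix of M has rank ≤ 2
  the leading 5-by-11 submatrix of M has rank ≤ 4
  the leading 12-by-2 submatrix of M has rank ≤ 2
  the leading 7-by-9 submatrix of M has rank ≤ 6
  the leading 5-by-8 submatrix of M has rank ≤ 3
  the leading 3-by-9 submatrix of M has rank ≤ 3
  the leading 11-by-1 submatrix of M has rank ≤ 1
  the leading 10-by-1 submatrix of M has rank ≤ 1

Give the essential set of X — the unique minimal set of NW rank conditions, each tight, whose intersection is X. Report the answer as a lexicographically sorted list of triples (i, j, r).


The tightest implied rank at each (i,j), from the 28 conditions:

  row 1: 0 | 0 | 1 | 1 | 1 | 1 | 1 | 1 | 1 | 1 | 1 | 1
  row 2: 0 | 0 | 1 | 1 | 1 | 1 | 1 | 1 | 2 | 2 | 2 | 2
  row 3: 0 | 0 | 1 | 2 | 2 | 2 | 2 | 2 | 3 | 3 | 3 | 3
  row 4: 0 | 0 | 1 | 2 | 2 | 3 | 3 | 3 | 4 | 4 | 4 | 4
  row 5: 0 | 0 | 1 | 2 | 2 | 3 | 3 | 3 | 4 | 4 | 4 | 5
  row 6: 1 | 1 | 2 | 3 | 3 | 4 | 4 | 4 | 5 | 5 | 5 | 6
  row 7: 1 | 2 | 3 | 4 | 4 | 5 | 5 | 5 | 6 | 6 | 6 | 7
  row 8: 1 | 2 | 3 | 4 | 5 | 6 | 6 | 6 | 7 | 7 | 7 | 8
  row 9: 1 | 2 | 3 | 4 | 5 | 6 | 6 | 7 | 8 | 8 | 8 | 9
  row 10: 1 | 2 | 3 | 4 | 5 | 6 | 6 | 7 | 8 | 9 | 9 | 10
  row 11: 1 | 2 | 3 | 4 | 5 | 6 | 7 | 8 | 9 | 10 | 10 | 11
  row 12: 1 | 2 | 3 | 4 | 5 | 6 | 7 | 8 | 9 | 10 | 11 | 12

giving w = (3, 9, 4, 6, 12, 1, 2, 5, 8, 10, 7, 11) via Δ²R.

|D(w)|=23, |Ess(w)|=6:

[(2, 8, 1), (5, 2, 0), (5, 5, 2), (5, 8, 3), (5, 11, 4), (10, 7, 6)]


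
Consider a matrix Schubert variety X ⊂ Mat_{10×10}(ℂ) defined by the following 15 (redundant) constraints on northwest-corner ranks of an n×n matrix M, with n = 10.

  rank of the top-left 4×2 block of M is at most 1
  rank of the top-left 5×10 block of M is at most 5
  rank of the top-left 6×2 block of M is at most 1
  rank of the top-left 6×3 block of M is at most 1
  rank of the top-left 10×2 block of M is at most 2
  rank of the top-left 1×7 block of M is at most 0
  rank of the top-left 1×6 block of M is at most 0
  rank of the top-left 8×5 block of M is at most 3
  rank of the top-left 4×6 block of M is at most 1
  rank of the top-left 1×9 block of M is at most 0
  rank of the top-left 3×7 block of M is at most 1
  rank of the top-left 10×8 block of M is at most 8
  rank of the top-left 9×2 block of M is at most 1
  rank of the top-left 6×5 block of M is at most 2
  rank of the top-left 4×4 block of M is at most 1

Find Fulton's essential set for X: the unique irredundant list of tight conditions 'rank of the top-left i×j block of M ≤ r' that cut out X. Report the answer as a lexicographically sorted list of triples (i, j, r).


The tightest implied rank at each (i,j), from the 15 conditions:

  i=1: 0, 0, 0, 0, 0, 0, 0, 0, 0, 1
  i=2: 1, 1, 1, 1, 1, 1, 1, 1, 1, 2
  i=3: 1, 1, 1, 1, 1, 1, 1, 2, 2, 3
  i=4: 1, 1, 1, 1, 1, 1, 2, 3, 3, 4
  i=5: 1, 1, 1, 2, 2, 2, 3, 4, 4, 5
  i=6: 1, 1, 1, 2, 2, 3, 4, 5, 5, 6
  i=7: 1, 1, 2, 3, 3, 4, 5, 6, 6, 7
  i=8: 1, 1, 2, 3, 3, 4, 5, 6, 7, 8
  i=9: 1, 1, 2, 3, 4, 5, 6, 7, 8, 9
  i=10: 1, 2, 3, 4, 5, 6, 7, 8, 9, 10

hence w(1..10) = (10, 1, 8, 7, 4, 6, 3, 9, 5, 2).

Rothe diagram D(w) (29 cells), 7 SE-corners (essential conditions):

[(1, 9, 0), (3, 7, 1), (4, 6, 1), (6, 3, 1), (6, 5, 2), (8, 5, 3), (9, 2, 1)]


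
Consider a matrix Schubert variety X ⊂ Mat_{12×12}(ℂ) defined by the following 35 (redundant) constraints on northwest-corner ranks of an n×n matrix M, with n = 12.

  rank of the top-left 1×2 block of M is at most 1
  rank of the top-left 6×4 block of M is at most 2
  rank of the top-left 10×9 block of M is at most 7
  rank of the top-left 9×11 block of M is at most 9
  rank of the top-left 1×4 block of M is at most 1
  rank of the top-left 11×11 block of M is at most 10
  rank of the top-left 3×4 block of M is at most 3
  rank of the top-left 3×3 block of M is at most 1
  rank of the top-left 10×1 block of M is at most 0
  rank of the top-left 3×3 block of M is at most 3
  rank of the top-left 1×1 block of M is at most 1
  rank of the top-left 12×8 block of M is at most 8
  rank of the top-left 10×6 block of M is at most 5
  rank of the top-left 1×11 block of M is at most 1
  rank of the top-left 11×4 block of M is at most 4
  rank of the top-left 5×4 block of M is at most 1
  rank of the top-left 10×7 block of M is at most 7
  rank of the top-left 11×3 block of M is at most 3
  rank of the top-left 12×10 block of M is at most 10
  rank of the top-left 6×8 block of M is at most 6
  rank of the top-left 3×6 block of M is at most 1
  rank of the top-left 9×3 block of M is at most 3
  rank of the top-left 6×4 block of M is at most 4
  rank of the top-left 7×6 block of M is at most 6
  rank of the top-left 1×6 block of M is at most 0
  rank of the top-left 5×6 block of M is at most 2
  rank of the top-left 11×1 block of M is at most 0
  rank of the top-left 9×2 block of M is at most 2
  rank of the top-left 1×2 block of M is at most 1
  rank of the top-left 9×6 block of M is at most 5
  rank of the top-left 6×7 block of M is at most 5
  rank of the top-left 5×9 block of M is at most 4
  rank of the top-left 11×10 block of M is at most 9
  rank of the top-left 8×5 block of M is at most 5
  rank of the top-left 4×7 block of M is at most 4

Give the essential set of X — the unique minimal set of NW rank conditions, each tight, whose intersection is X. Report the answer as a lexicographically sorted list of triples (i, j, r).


Propagating the 35 rank bounds to every northwest block:

  row 1: 0  0  0  0  0  0  1  1  1  1  1  1
  row 2: 0  1  1  1  1  1  2  2  2  2  2  2
  row 3: 0  1  1  1  1  1  2  3  3  3  3  3
  row 4: 0  1  1  1  2  2  3  4  4  4  4  4
  row 5: 0  1  1  1  2  2  3  4  4  5  5  5
  row 6: 0  1  2  2  3  3  4  5  5  6  6  6
  row 7: 0  1  2  3  4  4  5  6  6  7  7  7
  row 8: 0  1  2  3  4  5  6  7  7  8  8  8
  row 9: 0  1  2  3  4  5  6  7  7  8  9  9
  row 10: 0  1  2  3  4  5  6  7  7  8  9  10
  row 11: 0  1  2  3  4  5  6  7  8  9  10  11
  row 12: 1  2  3  4  5  6  7  8  9  10  11  12

giving w = (7, 2, 8, 5, 10, 3, 4, 6, 11, 12, 9, 1) via Δ²R.

Fulton essential set (7 of the 28 Rothe cells):

[(1, 6, 0), (3, 6, 1), (5, 4, 1), (5, 6, 2), (5, 9, 4), (10, 9, 7), (11, 1, 0)]


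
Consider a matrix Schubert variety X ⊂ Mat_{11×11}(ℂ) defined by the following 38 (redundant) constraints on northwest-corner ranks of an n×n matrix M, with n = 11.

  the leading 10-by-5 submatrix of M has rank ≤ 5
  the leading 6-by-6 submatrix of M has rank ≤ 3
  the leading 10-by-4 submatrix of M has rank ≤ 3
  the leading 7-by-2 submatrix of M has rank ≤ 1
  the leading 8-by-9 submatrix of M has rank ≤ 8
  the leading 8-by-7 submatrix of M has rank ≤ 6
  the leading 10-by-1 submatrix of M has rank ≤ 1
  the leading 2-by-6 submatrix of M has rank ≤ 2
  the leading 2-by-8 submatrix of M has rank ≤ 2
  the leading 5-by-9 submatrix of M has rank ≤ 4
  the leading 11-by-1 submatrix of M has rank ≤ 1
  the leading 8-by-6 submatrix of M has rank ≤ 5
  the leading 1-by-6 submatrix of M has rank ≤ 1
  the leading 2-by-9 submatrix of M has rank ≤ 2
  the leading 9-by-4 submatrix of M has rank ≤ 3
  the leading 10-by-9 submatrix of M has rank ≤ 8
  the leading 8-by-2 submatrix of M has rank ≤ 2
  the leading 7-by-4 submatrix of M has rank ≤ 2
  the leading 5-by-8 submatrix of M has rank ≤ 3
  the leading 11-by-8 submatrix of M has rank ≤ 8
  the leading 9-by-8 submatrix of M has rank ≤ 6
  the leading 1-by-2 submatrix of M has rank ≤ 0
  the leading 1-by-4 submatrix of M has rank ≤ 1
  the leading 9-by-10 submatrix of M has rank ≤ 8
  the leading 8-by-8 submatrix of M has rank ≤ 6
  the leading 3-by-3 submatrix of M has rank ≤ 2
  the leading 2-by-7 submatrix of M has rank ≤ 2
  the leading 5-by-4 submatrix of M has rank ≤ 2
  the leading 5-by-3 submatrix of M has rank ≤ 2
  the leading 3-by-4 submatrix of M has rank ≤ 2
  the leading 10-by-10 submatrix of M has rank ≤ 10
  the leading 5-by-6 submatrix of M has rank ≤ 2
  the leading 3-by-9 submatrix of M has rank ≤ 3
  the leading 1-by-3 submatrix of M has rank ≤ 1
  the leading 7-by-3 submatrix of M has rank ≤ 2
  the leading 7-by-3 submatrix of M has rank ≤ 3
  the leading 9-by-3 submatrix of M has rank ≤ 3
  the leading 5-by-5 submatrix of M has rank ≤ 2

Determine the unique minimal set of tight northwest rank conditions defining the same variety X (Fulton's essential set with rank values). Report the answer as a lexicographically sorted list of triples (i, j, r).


The tightest implied rank at each (i,j), from the 38 conditions:

  0 0 1 1 1 1 1 1 1 1 1
  1 1 2 2 2 2 2 2 2 2 2
  1 1 2 2 2 2 3 3 3 3 3
  1 1 2 2 2 2 3 3 4 4 4
  1 1 2 2 2 2 3 3 4 5 5
  1 1 2 2 3 3 4 4 5 6 6
  1 1 2 2 3 4 5 5 6 7 7
  1 2 3 3 4 5 6 6 7 8 8
  1 2 3 3 4 5 6 6 7 8 9
  1 2 3 3 4 5 6 7 8 9 10
  1 2 3 4 5 6 7 8 9 10 11

the unique w with this rank table is (3, 1, 7, 9, 10, 5, 6, 2, 11, 8, 4).

D(w) has 23 cells with 7 SE-corners; essential set:

[(1, 2, 0), (5, 6, 2), (5, 8, 3), (7, 2, 1), (7, 4, 2), (9, 8, 6), (10, 4, 3)]


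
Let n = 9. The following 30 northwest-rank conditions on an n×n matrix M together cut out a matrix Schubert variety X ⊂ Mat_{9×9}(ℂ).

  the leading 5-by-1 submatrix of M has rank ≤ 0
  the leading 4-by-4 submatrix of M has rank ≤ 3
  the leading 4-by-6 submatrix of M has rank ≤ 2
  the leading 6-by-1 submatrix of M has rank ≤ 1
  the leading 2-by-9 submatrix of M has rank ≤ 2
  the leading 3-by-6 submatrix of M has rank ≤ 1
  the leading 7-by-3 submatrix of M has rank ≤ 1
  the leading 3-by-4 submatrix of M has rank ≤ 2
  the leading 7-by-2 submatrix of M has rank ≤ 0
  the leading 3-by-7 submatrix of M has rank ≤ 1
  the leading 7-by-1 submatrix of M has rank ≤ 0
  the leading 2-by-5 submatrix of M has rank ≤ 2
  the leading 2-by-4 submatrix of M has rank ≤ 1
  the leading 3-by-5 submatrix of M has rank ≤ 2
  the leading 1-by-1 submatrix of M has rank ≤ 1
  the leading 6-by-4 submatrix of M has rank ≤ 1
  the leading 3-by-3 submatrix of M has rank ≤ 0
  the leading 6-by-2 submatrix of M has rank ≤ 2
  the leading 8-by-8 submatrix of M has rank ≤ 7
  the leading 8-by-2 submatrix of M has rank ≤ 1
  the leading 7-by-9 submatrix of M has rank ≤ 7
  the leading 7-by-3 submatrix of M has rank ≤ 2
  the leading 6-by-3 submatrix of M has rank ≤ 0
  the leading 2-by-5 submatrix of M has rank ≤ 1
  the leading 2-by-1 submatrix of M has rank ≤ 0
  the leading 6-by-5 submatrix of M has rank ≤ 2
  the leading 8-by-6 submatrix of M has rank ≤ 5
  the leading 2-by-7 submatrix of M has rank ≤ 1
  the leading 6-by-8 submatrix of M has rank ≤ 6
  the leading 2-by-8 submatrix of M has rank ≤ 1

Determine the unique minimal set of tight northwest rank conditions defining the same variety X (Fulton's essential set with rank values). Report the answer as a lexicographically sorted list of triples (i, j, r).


Rank table r_w(9×9) implied by the 30 constraints:

  i=1: 0 0 0 1 1 1 1 1 1
  i=2: 0 0 0 1 1 1 1 1 2
  i=3: 0 0 0 1 1 1 1 2 3
  i=4: 0 0 0 1 2 2 2 3 4
  i=5: 0 0 0 1 2 3 3 4 5
  i=6: 0 0 0 1 2 3 4 5 6
  i=7: 0 0 1 2 3 4 5 6 7
  i=8: 1 1 2 3 4 5 6 7 8
  i=9: 1 2 3 4 5 6 7 8 9

hence w(1..9) = (4, 9, 8, 5, 6, 7, 3, 1, 2).

ℓ(w)=27; the 4 essential cells (i,j,r):

[(2, 8, 1), (3, 7, 1), (6, 3, 0), (7, 2, 0)]


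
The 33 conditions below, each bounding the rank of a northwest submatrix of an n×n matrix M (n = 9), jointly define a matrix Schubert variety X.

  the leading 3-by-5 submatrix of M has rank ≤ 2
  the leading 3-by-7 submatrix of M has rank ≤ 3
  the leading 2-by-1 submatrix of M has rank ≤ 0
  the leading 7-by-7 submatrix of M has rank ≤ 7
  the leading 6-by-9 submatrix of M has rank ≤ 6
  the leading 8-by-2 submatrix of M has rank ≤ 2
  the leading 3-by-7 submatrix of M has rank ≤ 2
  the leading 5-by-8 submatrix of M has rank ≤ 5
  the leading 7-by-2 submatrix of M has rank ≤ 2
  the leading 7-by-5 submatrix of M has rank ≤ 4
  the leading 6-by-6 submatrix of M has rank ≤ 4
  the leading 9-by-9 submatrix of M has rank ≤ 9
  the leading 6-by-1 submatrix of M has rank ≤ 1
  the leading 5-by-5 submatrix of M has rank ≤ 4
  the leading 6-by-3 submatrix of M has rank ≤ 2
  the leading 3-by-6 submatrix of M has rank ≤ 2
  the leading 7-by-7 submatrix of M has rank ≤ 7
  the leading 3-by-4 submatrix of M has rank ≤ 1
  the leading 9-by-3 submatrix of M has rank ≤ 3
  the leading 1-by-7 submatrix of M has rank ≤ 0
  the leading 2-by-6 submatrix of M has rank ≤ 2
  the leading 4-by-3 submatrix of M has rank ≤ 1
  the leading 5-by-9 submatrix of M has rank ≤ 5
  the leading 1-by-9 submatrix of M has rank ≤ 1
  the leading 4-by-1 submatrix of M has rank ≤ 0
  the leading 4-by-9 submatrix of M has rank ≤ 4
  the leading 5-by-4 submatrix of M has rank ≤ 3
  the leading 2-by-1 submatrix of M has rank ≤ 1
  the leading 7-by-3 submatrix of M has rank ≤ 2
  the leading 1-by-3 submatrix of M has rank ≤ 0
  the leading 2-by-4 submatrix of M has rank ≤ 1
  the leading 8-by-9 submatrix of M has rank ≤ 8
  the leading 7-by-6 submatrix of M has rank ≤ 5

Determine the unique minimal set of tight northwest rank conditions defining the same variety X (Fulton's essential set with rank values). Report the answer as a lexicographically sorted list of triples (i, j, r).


Computing R[i][j] = min implied NW-rank bound (n=9, 33 conditions):

  R[1]: 0  0  0  0  0  0  0  1  1
  R[2]: 0  1  1  1  1  1  1  2  2
  R[3]: 0  1  1  1  2  2  2  3  3
  R[4]: 0  1  1  2  3  3  3  4  4
  R[5]: 1  2  2  3  4  4  4  5  5
  R[6]: 1  2  2  3  4  4  5  6  6
  R[7]: 1  2  2  3  4  5  6  7  7
  R[8]: 1  2  3  4  5  6  7  8  8
  R[9]: 1  2  3  4  5  6  7  8  9

second differences of R give the permutation w = (8, 2, 5, 4, 1, 7, 6, 3, 9).

Fulton essential set (6 of the 16 Rothe cells):

[(1, 7, 0), (3, 4, 1), (4, 1, 0), (4, 3, 1), (6, 6, 4), (7, 3, 2)]


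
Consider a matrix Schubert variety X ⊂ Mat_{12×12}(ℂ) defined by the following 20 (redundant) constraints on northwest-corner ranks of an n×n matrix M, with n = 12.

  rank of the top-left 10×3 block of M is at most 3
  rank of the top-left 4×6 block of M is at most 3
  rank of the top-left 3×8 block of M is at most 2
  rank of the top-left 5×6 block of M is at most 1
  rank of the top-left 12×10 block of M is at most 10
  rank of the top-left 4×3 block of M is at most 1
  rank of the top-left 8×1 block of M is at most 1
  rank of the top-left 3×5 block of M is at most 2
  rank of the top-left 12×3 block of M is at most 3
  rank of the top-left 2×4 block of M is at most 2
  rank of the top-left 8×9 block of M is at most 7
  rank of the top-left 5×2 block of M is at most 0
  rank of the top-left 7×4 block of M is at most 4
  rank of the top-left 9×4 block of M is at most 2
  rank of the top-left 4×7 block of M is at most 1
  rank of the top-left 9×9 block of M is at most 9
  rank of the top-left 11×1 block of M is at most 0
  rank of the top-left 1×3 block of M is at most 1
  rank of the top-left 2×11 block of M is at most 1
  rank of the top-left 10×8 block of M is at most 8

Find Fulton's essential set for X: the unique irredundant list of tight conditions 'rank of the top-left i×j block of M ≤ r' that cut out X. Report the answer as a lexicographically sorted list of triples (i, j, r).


The tightest implied rank at each (i,j), from the 20 conditions:

  i=1: 0  0  1  1  1  1  1  1  1  1  1  1
  i=2: 0  0  1  1  1  1  1  1  1  1  1  2
  i=3: 0  0  1  1  1  1  1  2  2  2  2  3
  i=4: 0  0  1  1  1  1  1  2  3  3  3  4
  i=5: 0  0  1  1  1  1  2  3  4  4  4  5
  i=6: 0  1  2  2  2  2  3  4  5  5  5  6
  i=7: 0  1  2  2  3  3  4  5  6  6  6  7
  i=8: 0  1  2  2  3  4  5  6  7  7  7  8
  i=9: 0  1  2  2  3  4  5  6  7  8  8  9
  i=10: 0  1  2  3  4  5  6  7  8  9  9  10
  i=11: 0  1  2  3  4  5  6  7  8  9  10  11
  i=12: 1  2  3  4  5  6  7  8  9  10  11  12

the unique w with this rank table is (3, 12, 8, 9, 7, 2, 5, 6, 10, 4, 11, 1).

ℓ(w)=38; the 6 essential cells (i,j,r):

[(2, 11, 1), (4, 7, 1), (5, 2, 0), (5, 6, 1), (9, 4, 2), (11, 1, 0)]


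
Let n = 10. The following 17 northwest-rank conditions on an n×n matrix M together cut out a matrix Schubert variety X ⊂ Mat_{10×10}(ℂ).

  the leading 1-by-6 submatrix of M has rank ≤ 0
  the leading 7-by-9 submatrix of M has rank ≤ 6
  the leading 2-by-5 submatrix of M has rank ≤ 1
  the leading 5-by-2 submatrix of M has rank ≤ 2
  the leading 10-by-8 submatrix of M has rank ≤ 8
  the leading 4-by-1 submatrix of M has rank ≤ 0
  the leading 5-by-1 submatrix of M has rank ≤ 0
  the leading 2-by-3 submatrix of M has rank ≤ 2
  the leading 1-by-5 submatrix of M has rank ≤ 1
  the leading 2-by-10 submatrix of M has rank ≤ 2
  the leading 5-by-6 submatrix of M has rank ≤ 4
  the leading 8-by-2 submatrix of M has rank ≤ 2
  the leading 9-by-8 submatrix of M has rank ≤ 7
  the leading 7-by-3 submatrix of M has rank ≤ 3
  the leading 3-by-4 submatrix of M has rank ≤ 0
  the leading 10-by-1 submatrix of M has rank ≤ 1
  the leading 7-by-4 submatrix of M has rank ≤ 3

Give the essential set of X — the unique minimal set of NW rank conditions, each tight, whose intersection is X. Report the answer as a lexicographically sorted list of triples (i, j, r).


The tightest implied rank at each (i,j), from the 17 conditions:

  row 1: 0  0  0  0  0  0  1  1  1  1
  row 2: 0  0  0  0  1  1  2  2  2  2
  row 3: 0  0  0  0  1  2  3  3  3  3
  row 4: 0  1  1  1  2  3  4  4  4  4
  row 5: 0  1  2  2  3  4  5  5  5  5
  row 6: 1  2  3  3  4  5  6  6  6  6
  row 7: 1  2  3  3  4  5  6  6  6  7
  row 8: 1  2  3  4  5  6  7  7  7  8
  row 9: 1  2  3  4  5  6  7  7  8  9
  row 10: 1  2  3  4  5  6  7  8  9  10

hence w(1..10) = (7, 5, 6, 2, 3, 1, 10, 4, 9, 8).

D(w) has 20 cells with 6 SE-corners; essential set:

[(1, 6, 0), (3, 4, 0), (5, 1, 0), (7, 4, 3), (7, 9, 6), (9, 8, 7)]


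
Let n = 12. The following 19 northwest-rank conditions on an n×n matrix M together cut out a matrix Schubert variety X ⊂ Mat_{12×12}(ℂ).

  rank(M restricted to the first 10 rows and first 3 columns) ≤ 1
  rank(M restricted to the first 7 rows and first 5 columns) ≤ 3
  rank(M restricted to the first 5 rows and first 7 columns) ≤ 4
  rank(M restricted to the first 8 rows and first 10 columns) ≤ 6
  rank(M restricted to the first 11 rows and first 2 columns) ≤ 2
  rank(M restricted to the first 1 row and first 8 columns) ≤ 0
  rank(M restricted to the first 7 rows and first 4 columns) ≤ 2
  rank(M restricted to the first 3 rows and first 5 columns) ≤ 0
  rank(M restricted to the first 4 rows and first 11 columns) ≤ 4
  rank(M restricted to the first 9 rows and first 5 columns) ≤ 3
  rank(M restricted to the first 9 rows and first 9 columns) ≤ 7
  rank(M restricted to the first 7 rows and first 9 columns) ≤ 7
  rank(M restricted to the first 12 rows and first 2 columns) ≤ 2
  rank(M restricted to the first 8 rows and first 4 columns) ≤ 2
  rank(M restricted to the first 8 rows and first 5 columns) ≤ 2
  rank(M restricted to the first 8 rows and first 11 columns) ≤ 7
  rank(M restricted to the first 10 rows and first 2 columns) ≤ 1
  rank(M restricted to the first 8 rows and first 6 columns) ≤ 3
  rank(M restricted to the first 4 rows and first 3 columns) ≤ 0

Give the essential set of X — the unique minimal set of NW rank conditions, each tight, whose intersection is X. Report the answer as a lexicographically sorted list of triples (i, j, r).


Recovering R(i,j) via the rank-extension bound from the 19 conditions:

  i=1: 0, 0, 0, 0, 0, 0, 0, 0, 1, 1, 1, 1
  i=2: 0, 0, 0, 0, 0, 1, 1, 1, 2, 2, 2, 2
  i=3: 0, 0, 0, 0, 0, 1, 2, 2, 3, 3, 3, 3
  i=4: 0, 0, 0, 1, 1, 2, 3, 3, 4, 4, 4, 4
  i=5: 1, 1, 1, 2, 2, 3, 4, 4, 5, 5, 5, 5
  i=6: 1, 1, 1, 2, 2, 3, 4, 5, 6, 6, 6, 6
  i=7: 1, 1, 1, 2, 2, 3, 4, 5, 6, 6, 7, 7
  i=8: 1, 1, 1, 2, 2, 3, 4, 5, 6, 6, 7, 8
  i=9: 1, 1, 1, 2, 3, 4, 5, 6, 7, 7, 8, 9
  i=10: 1, 1, 1, 2, 3, 4, 5, 6, 7, 8, 9, 10
  i=11: 1, 2, 2, 3, 4, 5, 6, 7, 8, 9, 10, 11
  i=12: 1, 2, 3, 4, 5, 6, 7, 8, 9, 10, 11, 12

the unique w with this rank table is (9, 6, 7, 4, 1, 8, 11, 12, 5, 10, 2, 3).

D(w) has 36 cells with 6 SE-corners; essential set:

[(1, 8, 0), (3, 5, 0), (4, 3, 0), (8, 5, 2), (8, 10, 6), (10, 3, 1)]


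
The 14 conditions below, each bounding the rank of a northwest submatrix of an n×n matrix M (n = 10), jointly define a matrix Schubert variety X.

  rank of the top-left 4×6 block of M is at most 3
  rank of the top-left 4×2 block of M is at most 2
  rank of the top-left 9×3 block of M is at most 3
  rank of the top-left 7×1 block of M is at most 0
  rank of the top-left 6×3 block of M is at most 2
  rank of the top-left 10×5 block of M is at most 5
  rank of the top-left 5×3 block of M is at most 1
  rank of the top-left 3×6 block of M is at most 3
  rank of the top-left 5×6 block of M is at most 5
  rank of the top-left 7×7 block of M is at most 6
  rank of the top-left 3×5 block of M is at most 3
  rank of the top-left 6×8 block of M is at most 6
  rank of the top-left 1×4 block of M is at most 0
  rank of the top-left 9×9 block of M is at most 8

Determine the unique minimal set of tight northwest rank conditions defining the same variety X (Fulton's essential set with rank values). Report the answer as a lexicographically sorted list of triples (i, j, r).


Reconstructing r_w from the 14 given conditions:

  0  0  0  0  1  1  1  1  1  1
  0  1  1  1  2  2  2  2  2  2
  0  1  1  2  3  3  3  3  3  3
  0  1  1  2  3  3  4  4  4  4
  0  1  1  2  3  4  5  5  5  5
  0  1  2  3  4  5  6  6  6  6
  0  1  2  3  4  5  6  7  7  7
  1  2  3  4  5  6  7  8  8  8
  1  2  3  4  5  6  7  8  8  9
  1  2  3  4  5  6  7  8  9  10

second differences of R give the permutation w = (5, 2, 4, 7, 6, 3, 8, 1, 10, 9).

|D(w)|=15, |Ess(w)|=5:

[(1, 4, 0), (4, 6, 3), (5, 3, 1), (7, 1, 0), (9, 9, 8)]


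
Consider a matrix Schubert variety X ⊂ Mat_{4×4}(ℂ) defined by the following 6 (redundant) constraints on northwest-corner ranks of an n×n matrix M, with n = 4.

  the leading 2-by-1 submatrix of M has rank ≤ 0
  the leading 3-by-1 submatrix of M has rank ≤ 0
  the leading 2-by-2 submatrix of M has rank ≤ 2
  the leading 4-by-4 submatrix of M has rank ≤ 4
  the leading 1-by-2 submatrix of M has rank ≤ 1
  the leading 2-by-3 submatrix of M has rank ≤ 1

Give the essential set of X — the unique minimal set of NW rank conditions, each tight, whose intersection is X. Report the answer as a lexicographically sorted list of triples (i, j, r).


Rank table r_w(4×4) implied by the 6 constraints:

  R[1]: 0 | 1 | 1 | 1
  R[2]: 0 | 1 | 1 | 2
  R[3]: 0 | 1 | 2 | 3
  R[4]: 1 | 2 | 3 | 4

second differences of R give the permutation w = (2, 4, 3, 1).

Fulton essential set (2 of the 4 Rothe cells):

[(2, 3, 1), (3, 1, 0)]


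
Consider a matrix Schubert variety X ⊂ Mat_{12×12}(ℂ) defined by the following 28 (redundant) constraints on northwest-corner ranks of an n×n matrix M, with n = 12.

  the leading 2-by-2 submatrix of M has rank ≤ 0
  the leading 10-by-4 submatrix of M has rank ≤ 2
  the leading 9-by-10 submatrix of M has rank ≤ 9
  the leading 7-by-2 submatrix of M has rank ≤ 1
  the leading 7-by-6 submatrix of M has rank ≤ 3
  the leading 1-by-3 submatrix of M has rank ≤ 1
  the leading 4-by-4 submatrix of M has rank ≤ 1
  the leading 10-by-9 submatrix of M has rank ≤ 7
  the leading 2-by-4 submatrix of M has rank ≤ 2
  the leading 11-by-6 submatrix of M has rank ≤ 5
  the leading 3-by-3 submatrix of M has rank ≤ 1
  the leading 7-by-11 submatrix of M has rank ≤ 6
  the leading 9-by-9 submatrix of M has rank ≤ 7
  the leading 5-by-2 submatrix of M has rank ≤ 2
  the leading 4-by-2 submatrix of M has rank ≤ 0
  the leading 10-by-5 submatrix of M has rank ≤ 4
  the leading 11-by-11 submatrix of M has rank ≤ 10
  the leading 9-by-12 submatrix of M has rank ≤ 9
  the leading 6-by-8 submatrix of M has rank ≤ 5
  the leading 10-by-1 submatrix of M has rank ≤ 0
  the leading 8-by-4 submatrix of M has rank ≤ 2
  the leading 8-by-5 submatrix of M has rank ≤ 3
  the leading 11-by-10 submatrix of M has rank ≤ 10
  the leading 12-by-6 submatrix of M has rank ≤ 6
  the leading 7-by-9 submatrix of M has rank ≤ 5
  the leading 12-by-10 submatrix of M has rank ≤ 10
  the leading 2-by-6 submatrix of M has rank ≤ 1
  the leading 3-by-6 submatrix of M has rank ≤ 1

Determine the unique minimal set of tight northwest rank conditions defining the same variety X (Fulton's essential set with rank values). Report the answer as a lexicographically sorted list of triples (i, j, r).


Rank table r_w(12×12) implied by the 28 constraints:

  row 1: 0, 0, 1, 1, 1, 1, 1, 1, 1, 1, 1, 1
  row 2: 0, 0, 1, 1, 1, 1, 2, 2, 2, 2, 2, 2
  row 3: 0, 0, 1, 1, 1, 1, 2, 3, 3, 3, 3, 3
  row 4: 0, 0, 1, 1, 2, 2, 3, 4, 4, 4, 4, 4
  row 5: 0, 1, 2, 2, 3, 3, 4, 5, 5, 5, 5, 5
  row 6: 0, 1, 2, 2, 3, 3, 4, 5, 5, 6, 6, 6
  row 7: 0, 1, 2, 2, 3, 3, 4, 5, 5, 6, 6, 7
  row 8: 0, 1, 2, 2, 3, 4, 5, 6, 6, 7, 7, 8
  row 9: 0, 1, 2, 2, 3, 4, 5, 6, 7, 8, 8, 9
  row 10: 0, 1, 2, 2, 3, 4, 5, 6, 7, 8, 9, 10
  row 11: 1, 2, 3, 3, 4, 5, 6, 7, 8, 9, 10, 11
  row 12: 1, 2, 3, 4, 5, 6, 7, 8, 9, 10, 11, 12

second differences of R give the permutation w = (3, 7, 8, 5, 2, 10, 12, 6, 9, 11, 1, 4).

D(w) has 31 cells with 8 SE-corners; essential set:

[(3, 6, 1), (4, 2, 0), (4, 4, 1), (7, 6, 3), (7, 9, 5), (7, 11, 6), (10, 1, 0), (10, 4, 2)]


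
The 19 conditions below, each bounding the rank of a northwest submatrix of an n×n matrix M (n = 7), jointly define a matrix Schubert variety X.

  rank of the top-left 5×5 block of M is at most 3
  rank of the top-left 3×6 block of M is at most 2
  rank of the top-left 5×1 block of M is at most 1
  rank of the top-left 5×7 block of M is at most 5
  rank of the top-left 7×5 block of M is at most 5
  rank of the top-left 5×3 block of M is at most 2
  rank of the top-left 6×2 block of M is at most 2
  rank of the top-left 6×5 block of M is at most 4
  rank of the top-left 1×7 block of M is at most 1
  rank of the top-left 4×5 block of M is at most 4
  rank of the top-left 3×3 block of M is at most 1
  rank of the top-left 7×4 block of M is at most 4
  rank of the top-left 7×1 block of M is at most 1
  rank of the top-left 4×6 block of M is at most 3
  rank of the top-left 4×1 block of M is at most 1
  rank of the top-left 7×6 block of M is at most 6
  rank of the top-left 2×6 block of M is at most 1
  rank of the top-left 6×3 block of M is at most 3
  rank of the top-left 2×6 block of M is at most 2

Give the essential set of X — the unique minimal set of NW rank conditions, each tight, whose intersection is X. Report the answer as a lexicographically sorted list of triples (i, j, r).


Recovering R(i,j) via the rank-extension bound from the 19 conditions:

  1 1 1 1 1 1 1
  1 1 1 1 1 1 2
  1 1 1 2 2 2 3
  1 2 2 3 3 3 4
  1 2 2 3 3 4 5
  1 2 3 4 4 5 6
  1 2 3 4 5 6 7

so w = (1, 7, 4, 2, 6, 3, 5).

4 SE-corners of the 9-cell Rothe diagram give Ess(w):

[(2, 6, 1), (3, 3, 1), (5, 3, 2), (5, 5, 3)]
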